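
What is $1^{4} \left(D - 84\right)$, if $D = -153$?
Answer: $-237$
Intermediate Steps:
$1^{4} \left(D - 84\right) = 1^{4} \left(-153 - 84\right) = 1 \left(-237\right) = -237$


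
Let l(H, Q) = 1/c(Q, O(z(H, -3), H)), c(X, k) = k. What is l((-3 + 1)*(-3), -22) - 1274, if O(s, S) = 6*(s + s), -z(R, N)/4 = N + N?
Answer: -366911/288 ≈ -1274.0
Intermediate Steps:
z(R, N) = -8*N (z(R, N) = -4*(N + N) = -8*N)
O(s, S) = 12*s (O(s, S) = 6*(2*s) = 12*s)
l(H, Q) = 1/288 (l(H, Q) = 1/(12*(-8*(-3))) = 1/(12*24) = 1/288)
l((-3 + 1)*(-3), -22) - 1274 = 1/288 - 1274 = -366911/288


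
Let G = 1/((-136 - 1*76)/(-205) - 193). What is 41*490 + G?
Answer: 790601565/39353 ≈ 20090.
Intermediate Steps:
G = -205/39353 (G = 1/((-136 - 76)*(-1/205) - 193) = 1/(-212*(-1/205) - 193) = 1/(212/205 - 193) = 1/(-39353/205) = -205/39353 ≈ -0.0052093)
41*490 + G = 41*490 - 205/39353 = 20090 - 205/39353 = 790601565/39353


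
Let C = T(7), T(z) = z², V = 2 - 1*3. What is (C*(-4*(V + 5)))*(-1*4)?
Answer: 3136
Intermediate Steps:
V = -1 (V = 2 - 3 = -1)
C = 49 (C = 7² = 49)
(C*(-4*(V + 5)))*(-1*4) = (49*(-4*(-1 + 5)))*(-1*4) = (49*(-4*4))*(-4) = (49*(-16))*(-4) = -784*(-4) = 3136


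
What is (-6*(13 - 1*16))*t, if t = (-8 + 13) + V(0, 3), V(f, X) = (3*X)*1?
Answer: 252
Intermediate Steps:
V(f, X) = 3*X
t = 14 (t = (-8 + 13) + 3*3 = 5 + 9 = 14)
(-6*(13 - 1*16))*t = -6*(13 - 1*16)*14 = -6*(13 - 16)*14 = -6*(-3)*14 = 18*14 = 252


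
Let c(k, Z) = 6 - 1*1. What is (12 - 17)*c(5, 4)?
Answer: -25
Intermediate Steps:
c(k, Z) = 5 (c(k, Z) = 6 - 1 = 5)
(12 - 17)*c(5, 4) = (12 - 17)*5 = -5*5 = -25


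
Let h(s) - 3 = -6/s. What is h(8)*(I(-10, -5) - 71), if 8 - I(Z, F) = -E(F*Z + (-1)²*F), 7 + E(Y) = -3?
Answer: -657/4 ≈ -164.25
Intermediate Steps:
h(s) = 3 - 6/s
E(Y) = -10 (E(Y) = -7 - 3 = -10)
I(Z, F) = -2 (I(Z, F) = 8 - (-1)*(-10) = 8 - 1*10 = 8 - 10 = -2)
h(8)*(I(-10, -5) - 71) = (3 - 6/8)*(-2 - 71) = (3 - 6*⅛)*(-73) = (3 - ¾)*(-73) = (9/4)*(-73) = -657/4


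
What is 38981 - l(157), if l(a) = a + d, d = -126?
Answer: 38950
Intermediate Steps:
l(a) = -126 + a (l(a) = a - 126 = -126 + a)
38981 - l(157) = 38981 - (-126 + 157) = 38981 - 1*31 = 38981 - 31 = 38950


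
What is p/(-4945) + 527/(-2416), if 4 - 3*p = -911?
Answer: -668579/2389424 ≈ -0.27981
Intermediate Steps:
p = 305 (p = 4/3 - ⅓*(-911) = 4/3 + 911/3 = 305)
p/(-4945) + 527/(-2416) = 305/(-4945) + 527/(-2416) = 305*(-1/4945) + 527*(-1/2416) = -61/989 - 527/2416 = -668579/2389424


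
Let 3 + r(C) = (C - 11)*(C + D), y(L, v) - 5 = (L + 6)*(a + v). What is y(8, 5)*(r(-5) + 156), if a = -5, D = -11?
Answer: 2045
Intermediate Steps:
y(L, v) = 5 + (-5 + v)*(6 + L) (y(L, v) = 5 + (L + 6)*(-5 + v) = 5 + (6 + L)*(-5 + v) = 5 + (-5 + v)*(6 + L))
r(C) = -3 + (-11 + C)² (r(C) = -3 + (C - 11)*(C - 11) = -3 + (-11 + C)*(-11 + C) = -3 + (-11 + C)²)
y(8, 5)*(r(-5) + 156) = (-25 - 5*8 + 6*5 + 8*5)*((118 + (-5)² - 22*(-5)) + 156) = (-25 - 40 + 30 + 40)*((118 + 25 + 110) + 156) = 5*(253 + 156) = 5*409 = 2045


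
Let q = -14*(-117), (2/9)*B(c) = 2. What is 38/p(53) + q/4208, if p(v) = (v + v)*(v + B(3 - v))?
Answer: 1365605/3456872 ≈ 0.39504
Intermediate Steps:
B(c) = 9 (B(c) = (9/2)*2 = 9)
p(v) = 2*v*(9 + v) (p(v) = (v + v)*(v + 9) = (2*v)*(9 + v) = 2*v*(9 + v))
q = 1638
38/p(53) + q/4208 = 38/((2*53*(9 + 53))) + 1638/4208 = 38/((2*53*62)) + 1638*(1/4208) = 38/6572 + 819/2104 = 38*(1/6572) + 819/2104 = 19/3286 + 819/2104 = 1365605/3456872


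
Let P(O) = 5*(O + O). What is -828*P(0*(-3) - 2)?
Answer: 16560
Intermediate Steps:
P(O) = 10*O (P(O) = 5*(2*O) = 10*O)
-828*P(0*(-3) - 2) = -8280*(0*(-3) - 2) = -8280*(0 - 2) = -8280*(-2) = -828*(-20) = 16560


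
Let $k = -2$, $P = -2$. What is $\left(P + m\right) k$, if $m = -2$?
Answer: $8$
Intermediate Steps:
$\left(P + m\right) k = \left(-2 - 2\right) \left(-2\right) = \left(-4\right) \left(-2\right) = 8$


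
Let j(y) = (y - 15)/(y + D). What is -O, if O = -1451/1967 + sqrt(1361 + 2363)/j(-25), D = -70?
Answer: 1451/1967 - 133*sqrt(19)/4 ≈ -144.20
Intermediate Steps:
j(y) = (-15 + y)/(-70 + y) (j(y) = (y - 15)/(y - 70) = (-15 + y)/(-70 + y))
O = -1451/1967 + 133*sqrt(19)/4 (O = -1451/1967 + sqrt(1361 + 2363)/(((-15 - 25)/(-70 - 25))) = -1451*1/1967 + sqrt(3724)/((-40/(-95))) = -1451/1967 + (14*sqrt(19))/((-1/95*(-40))) = -1451/1967 + (14*sqrt(19))/(8/19) = -1451/1967 + (14*sqrt(19))*(19/8) = -1451/1967 + 133*sqrt(19)/4 ≈ 144.20)
-O = -(-1451/1967 + 133*sqrt(19)/4) = 1451/1967 - 133*sqrt(19)/4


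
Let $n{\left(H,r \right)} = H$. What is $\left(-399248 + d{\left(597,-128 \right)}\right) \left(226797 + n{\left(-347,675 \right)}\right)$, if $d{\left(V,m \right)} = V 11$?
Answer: $-88922612450$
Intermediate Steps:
$d{\left(V,m \right)} = 11 V$
$\left(-399248 + d{\left(597,-128 \right)}\right) \left(226797 + n{\left(-347,675 \right)}\right) = \left(-399248 + 11 \cdot 597\right) \left(226797 - 347\right) = \left(-399248 + 6567\right) 226450 = \left(-392681\right) 226450 = -88922612450$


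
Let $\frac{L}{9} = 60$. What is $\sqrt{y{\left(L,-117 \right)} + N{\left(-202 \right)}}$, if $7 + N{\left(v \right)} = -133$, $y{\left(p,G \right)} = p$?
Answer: $20$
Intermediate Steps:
$L = 540$ ($L = 9 \cdot 60 = 540$)
$N{\left(v \right)} = -140$ ($N{\left(v \right)} = -7 - 133 = -140$)
$\sqrt{y{\left(L,-117 \right)} + N{\left(-202 \right)}} = \sqrt{540 - 140} = \sqrt{400} = 20$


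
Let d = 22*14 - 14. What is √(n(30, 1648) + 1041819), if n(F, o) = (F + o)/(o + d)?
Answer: 4*√61391905153/971 ≈ 1020.7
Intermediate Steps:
d = 294 (d = 308 - 14 = 294)
n(F, o) = (F + o)/(294 + o) (n(F, o) = (F + o)/(o + 294) = (F + o)/(294 + o))
√(n(30, 1648) + 1041819) = √((30 + 1648)/(294 + 1648) + 1041819) = √(1678/1942 + 1041819) = √((1/1942)*1678 + 1041819) = √(839/971 + 1041819) = √(1011607088/971) = 4*√61391905153/971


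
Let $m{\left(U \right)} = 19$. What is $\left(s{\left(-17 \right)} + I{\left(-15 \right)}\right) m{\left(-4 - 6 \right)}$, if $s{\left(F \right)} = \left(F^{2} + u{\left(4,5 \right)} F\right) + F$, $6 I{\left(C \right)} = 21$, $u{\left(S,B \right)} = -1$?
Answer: $\frac{11115}{2} \approx 5557.5$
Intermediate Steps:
$I{\left(C \right)} = \frac{7}{2}$ ($I{\left(C \right)} = \frac{1}{6} \cdot 21 = \frac{7}{2}$)
$s{\left(F \right)} = F^{2}$ ($s{\left(F \right)} = \left(F^{2} - F\right) + F = F^{2}$)
$\left(s{\left(-17 \right)} + I{\left(-15 \right)}\right) m{\left(-4 - 6 \right)} = \left(\left(-17\right)^{2} + \frac{7}{2}\right) 19 = \left(289 + \frac{7}{2}\right) 19 = \frac{585}{2} \cdot 19 = \frac{11115}{2}$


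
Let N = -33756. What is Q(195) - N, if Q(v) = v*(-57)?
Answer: 22641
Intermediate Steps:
Q(v) = -57*v
Q(195) - N = -57*195 - 1*(-33756) = -11115 + 33756 = 22641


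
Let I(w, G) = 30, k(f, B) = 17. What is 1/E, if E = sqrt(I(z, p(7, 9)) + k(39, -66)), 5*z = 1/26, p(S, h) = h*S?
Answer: sqrt(47)/47 ≈ 0.14586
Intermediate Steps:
p(S, h) = S*h
z = 1/130 (z = (1/5)/26 = (1/5)*(1/26) = 1/130 ≈ 0.0076923)
E = sqrt(47) (E = sqrt(30 + 17) = sqrt(47) ≈ 6.8557)
1/E = 1/(sqrt(47)) = sqrt(47)/47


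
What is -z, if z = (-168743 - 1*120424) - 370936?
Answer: 660103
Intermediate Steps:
z = -660103 (z = (-168743 - 120424) - 370936 = -289167 - 370936 = -660103)
-z = -1*(-660103) = 660103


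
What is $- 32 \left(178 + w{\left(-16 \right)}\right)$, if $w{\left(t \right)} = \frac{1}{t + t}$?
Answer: $-5695$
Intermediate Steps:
$w{\left(t \right)} = \frac{1}{2 t}$
$- 32 \left(178 + w{\left(-16 \right)}\right) = - 32 \left(178 + \frac{1}{2 \left(-16\right)}\right) = - 32 \left(178 + \frac{1}{2} \left(- \frac{1}{16}\right)\right) = - 32 \left(178 - \frac{1}{32}\right) = \left(-32\right) \frac{5695}{32} = -5695$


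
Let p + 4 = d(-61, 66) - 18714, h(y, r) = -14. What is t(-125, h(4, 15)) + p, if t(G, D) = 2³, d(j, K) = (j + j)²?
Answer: -3826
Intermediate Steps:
d(j, K) = 4*j² (d(j, K) = (2*j)² = 4*j²)
t(G, D) = 8
p = -3834 (p = -4 + (4*(-61)² - 18714) = -4 + (4*3721 - 18714) = -4 + (14884 - 18714) = -4 - 3830 = -3834)
t(-125, h(4, 15)) + p = 8 - 3834 = -3826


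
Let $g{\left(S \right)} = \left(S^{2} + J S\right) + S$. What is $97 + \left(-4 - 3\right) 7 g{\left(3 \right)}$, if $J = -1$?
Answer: $-344$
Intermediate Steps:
$g{\left(S \right)} = S^{2}$ ($g{\left(S \right)} = \left(S^{2} - S\right) + S = S^{2}$)
$97 + \left(-4 - 3\right) 7 g{\left(3 \right)} = 97 + \left(-4 - 3\right) 7 \cdot 3^{2} = 97 + \left(-7\right) 7 \cdot 9 = 97 - 441 = -344$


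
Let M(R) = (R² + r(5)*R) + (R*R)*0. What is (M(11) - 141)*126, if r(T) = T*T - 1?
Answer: 30744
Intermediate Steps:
r(T) = -1 + T² (r(T) = T² - 1 = -1 + T²)
M(R) = R² + 24*R (M(R) = (R² + (-1 + 5²)*R) + (R*R)*0 = (R² + (-1 + 25)*R) + R²*0 = (R² + 24*R) + 0 = R² + 24*R)
(M(11) - 141)*126 = (11*(24 + 11) - 141)*126 = (11*35 - 141)*126 = (385 - 141)*126 = 244*126 = 30744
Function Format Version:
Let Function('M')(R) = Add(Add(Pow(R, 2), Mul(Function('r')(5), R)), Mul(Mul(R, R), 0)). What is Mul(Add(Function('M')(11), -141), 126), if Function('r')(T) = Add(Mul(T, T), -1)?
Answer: 30744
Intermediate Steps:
Function('r')(T) = Add(-1, Pow(T, 2)) (Function('r')(T) = Add(Pow(T, 2), -1) = Add(-1, Pow(T, 2)))
Function('M')(R) = Add(Pow(R, 2), Mul(24, R)) (Function('M')(R) = Add(Add(Pow(R, 2), Mul(Add(-1, Pow(5, 2)), R)), Mul(Mul(R, R), 0)) = Add(Add(Pow(R, 2), Mul(Add(-1, 25), R)), Mul(Pow(R, 2), 0)) = Add(Add(Pow(R, 2), Mul(24, R)), 0) = Add(Pow(R, 2), Mul(24, R)))
Mul(Add(Function('M')(11), -141), 126) = Mul(Add(Mul(11, Add(24, 11)), -141), 126) = Mul(Add(Mul(11, 35), -141), 126) = Mul(Add(385, -141), 126) = Mul(244, 126) = 30744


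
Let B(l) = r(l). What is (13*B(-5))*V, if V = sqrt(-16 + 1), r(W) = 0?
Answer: 0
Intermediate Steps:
B(l) = 0
V = I*sqrt(15) (V = sqrt(-15) = I*sqrt(15) ≈ 3.873*I)
(13*B(-5))*V = (13*0)*(I*sqrt(15)) = 0*(I*sqrt(15)) = 0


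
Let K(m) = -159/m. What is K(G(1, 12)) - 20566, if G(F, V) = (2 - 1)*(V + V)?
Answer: -164581/8 ≈ -20573.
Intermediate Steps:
G(F, V) = 2*V (G(F, V) = 1*(2*V) = 2*V)
K(G(1, 12)) - 20566 = -159/(2*12) - 20566 = -159/24 - 20566 = -159*1/24 - 20566 = -53/8 - 20566 = -164581/8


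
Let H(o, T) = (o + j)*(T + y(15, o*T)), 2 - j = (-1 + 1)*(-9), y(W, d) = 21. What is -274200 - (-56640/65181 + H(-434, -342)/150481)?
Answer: -896497260220664/3269500687 ≈ -2.7420e+5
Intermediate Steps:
j = 2 (j = 2 - (-1 + 1)*(-9) = 2 - 0*(-9) = 2 - 1*0 = 2 + 0 = 2)
H(o, T) = (2 + o)*(21 + T) (H(o, T) = (o + 2)*(T + 21) = (2 + o)*(21 + T))
-274200 - (-56640/65181 + H(-434, -342)/150481) = -274200 - (-56640/65181 + (42 + 2*(-342) + 21*(-434) - 342*(-434))/150481) = -274200 - (-56640*1/65181 + (42 - 684 - 9114 + 148428)*(1/150481)) = -274200 - (-18880/21727 + 138672*(1/150481)) = -274200 - (-18880/21727 + 138672/150481) = -274200 - 1*171845264/3269500687 = -274200 - 171845264/3269500687 = -896497260220664/3269500687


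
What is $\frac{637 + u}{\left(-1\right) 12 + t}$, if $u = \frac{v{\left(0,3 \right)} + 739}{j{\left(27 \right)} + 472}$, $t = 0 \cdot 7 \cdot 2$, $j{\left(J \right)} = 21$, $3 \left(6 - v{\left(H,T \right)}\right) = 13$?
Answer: $- \frac{944345}{17748} \approx -53.209$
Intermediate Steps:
$v{\left(H,T \right)} = \frac{5}{3}$ ($v{\left(H,T \right)} = 6 - \frac{13}{3} = \frac{5}{3}$)
$t = 0$ ($t = 0 \cdot 2 = 0$)
$u = \frac{2222}{1479}$ ($u = \frac{\frac{5}{3} + 739}{21 + 472} = \frac{2222}{3 \cdot 493} = \frac{2222}{3} \cdot \frac{1}{493} = \frac{2222}{1479} \approx 1.5024$)
$\frac{637 + u}{\left(-1\right) 12 + t} = \frac{637 + \frac{2222}{1479}}{\left(-1\right) 12 + 0} = \frac{1}{-12 + 0} \cdot \frac{944345}{1479} = \frac{1}{-12} \cdot \frac{944345}{1479} = \left(- \frac{1}{12}\right) \frac{944345}{1479} = - \frac{944345}{17748}$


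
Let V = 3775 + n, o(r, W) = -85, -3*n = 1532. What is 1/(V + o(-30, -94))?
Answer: 3/9538 ≈ 0.00031453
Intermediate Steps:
n = -1532/3 (n = -⅓*1532 = -1532/3 ≈ -510.67)
V = 9793/3 (V = 3775 - 1532/3 = 9793/3 ≈ 3264.3)
1/(V + o(-30, -94)) = 1/(9793/3 - 85) = 1/(9538/3) = 3/9538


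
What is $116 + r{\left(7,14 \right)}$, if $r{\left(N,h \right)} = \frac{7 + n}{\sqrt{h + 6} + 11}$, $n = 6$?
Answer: $\frac{11859}{101} - \frac{26 \sqrt{5}}{101} \approx 116.84$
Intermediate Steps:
$r{\left(N,h \right)} = \frac{13}{11 + \sqrt{6 + h}}$ ($r{\left(N,h \right)} = \frac{7 + 6}{\sqrt{h + 6} + 11} = \frac{13}{\sqrt{6 + h} + 11} = \frac{13}{11 + \sqrt{6 + h}}$)
$116 + r{\left(7,14 \right)} = 116 + \frac{13}{11 + \sqrt{6 + 14}} = 116 + \frac{13}{11 + \sqrt{20}} = 116 + \frac{13}{11 + 2 \sqrt{5}}$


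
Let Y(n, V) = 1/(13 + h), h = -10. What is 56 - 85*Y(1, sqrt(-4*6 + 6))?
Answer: 83/3 ≈ 27.667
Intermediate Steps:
Y(n, V) = 1/3 (Y(n, V) = 1/(13 - 10) = 1/3)
56 - 85*Y(1, sqrt(-4*6 + 6)) = 56 - 85*1/3 = 56 - 85/3 = 83/3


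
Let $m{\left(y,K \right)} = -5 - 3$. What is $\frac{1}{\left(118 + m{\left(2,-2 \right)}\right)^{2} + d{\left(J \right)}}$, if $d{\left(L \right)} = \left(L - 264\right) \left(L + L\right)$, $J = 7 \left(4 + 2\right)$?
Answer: $- \frac{1}{6548} \approx -0.00015272$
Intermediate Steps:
$J = 42$ ($J = 7 \cdot 6 = 42$)
$d{\left(L \right)} = 2 L \left(-264 + L\right)$ ($d{\left(L \right)} = \left(-264 + L\right) 2 L = 2 L \left(-264 + L\right)$)
$m{\left(y,K \right)} = -8$ ($m{\left(y,K \right)} = -5 - 3 = -8$)
$\frac{1}{\left(118 + m{\left(2,-2 \right)}\right)^{2} + d{\left(J \right)}} = \frac{1}{\left(118 - 8\right)^{2} + 2 \cdot 42 \left(-264 + 42\right)} = \frac{1}{110^{2} + 2 \cdot 42 \left(-222\right)} = \frac{1}{12100 - 18648} = \frac{1}{-6548} = - \frac{1}{6548}$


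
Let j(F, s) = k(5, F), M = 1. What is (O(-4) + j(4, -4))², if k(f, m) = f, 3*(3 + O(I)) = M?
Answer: 49/9 ≈ 5.4444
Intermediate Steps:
O(I) = -8/3 (O(I) = -3 + (⅓)*1 = -3 + ⅓ = -8/3)
j(F, s) = 5
(O(-4) + j(4, -4))² = (-8/3 + 5)² = (7/3)² = 49/9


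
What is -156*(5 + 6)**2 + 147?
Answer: -18729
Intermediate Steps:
-156*(5 + 6)**2 + 147 = -156*11**2 + 147 = -156*121 + 147 = -18876 + 147 = -18729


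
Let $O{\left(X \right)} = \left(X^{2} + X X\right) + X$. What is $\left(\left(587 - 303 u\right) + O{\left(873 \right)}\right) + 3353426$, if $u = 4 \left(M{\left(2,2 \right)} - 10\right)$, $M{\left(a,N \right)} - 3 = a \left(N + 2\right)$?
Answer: $4877932$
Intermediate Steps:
$M{\left(a,N \right)} = 3 + a \left(2 + N\right)$ ($M{\left(a,N \right)} = 3 + a \left(N + 2\right) = 3 + a \left(2 + N\right)$)
$O{\left(X \right)} = X + 2 X^{2}$ ($O{\left(X \right)} = \left(X^{2} + X^{2}\right) + X = 2 X^{2} + X = X + 2 X^{2}$)
$u = 4$ ($u = 4 \left(\left(3 + 2 \cdot 2 + 2 \cdot 2\right) - 10\right) = 4 \left(\left(3 + 4 + 4\right) - 10\right) = 4 \left(11 - 10\right) = 4 \cdot 1 = 4$)
$\left(\left(587 - 303 u\right) + O{\left(873 \right)}\right) + 3353426 = \left(\left(587 - 1212\right) + 873 \left(1 + 2 \cdot 873\right)\right) + 3353426 = \left(\left(587 - 1212\right) + 873 \left(1 + 1746\right)\right) + 3353426 = \left(-625 + 873 \cdot 1747\right) + 3353426 = \left(-625 + 1525131\right) + 3353426 = 1524506 + 3353426 = 4877932$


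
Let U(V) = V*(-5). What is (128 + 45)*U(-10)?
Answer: 8650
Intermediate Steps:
U(V) = -5*V
(128 + 45)*U(-10) = (128 + 45)*(-5*(-10)) = 173*50 = 8650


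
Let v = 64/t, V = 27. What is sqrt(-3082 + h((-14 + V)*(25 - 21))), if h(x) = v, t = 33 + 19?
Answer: 15*I*sqrt(2314)/13 ≈ 55.505*I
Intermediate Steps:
t = 52
v = 16/13 (v = 64/52 = 64*(1/52) = 16/13 ≈ 1.2308)
h(x) = 16/13
sqrt(-3082 + h((-14 + V)*(25 - 21))) = sqrt(-3082 + 16/13) = sqrt(-40050/13) = 15*I*sqrt(2314)/13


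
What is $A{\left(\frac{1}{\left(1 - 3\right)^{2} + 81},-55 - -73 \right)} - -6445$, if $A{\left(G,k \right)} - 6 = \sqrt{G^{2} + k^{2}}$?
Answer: $6451 + \frac{\sqrt{2340901}}{85} \approx 6469.0$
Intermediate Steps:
$A{\left(G,k \right)} = 6 + \sqrt{G^{2} + k^{2}}$
$A{\left(\frac{1}{\left(1 - 3\right)^{2} + 81},-55 - -73 \right)} - -6445 = \left(6 + \sqrt{\left(\frac{1}{\left(1 - 3\right)^{2} + 81}\right)^{2} + \left(-55 - -73\right)^{2}}\right) - -6445 = \left(6 + \sqrt{\left(\frac{1}{\left(-2\right)^{2} + 81}\right)^{2} + \left(-55 + 73\right)^{2}}\right) + 6445 = \left(6 + \sqrt{\left(\frac{1}{4 + 81}\right)^{2} + 18^{2}}\right) + 6445 = \left(6 + \sqrt{\left(\frac{1}{85}\right)^{2} + 324}\right) + 6445 = \left(6 + \sqrt{\frac{1}{7225} + 324}\right) + 6445 = \left(6 + \sqrt{\frac{2340901}{7225}}\right) + 6445 = \left(6 + \frac{\sqrt{2340901}}{85}\right) + 6445 = 6451 + \frac{\sqrt{2340901}}{85}$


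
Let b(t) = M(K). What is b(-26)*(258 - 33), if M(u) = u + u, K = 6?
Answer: 2700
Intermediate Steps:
M(u) = 2*u
b(t) = 12 (b(t) = 2*6 = 12)
b(-26)*(258 - 33) = 12*(258 - 33) = 12*225 = 2700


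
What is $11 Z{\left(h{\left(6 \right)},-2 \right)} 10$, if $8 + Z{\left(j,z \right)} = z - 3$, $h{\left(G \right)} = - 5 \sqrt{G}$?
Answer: $-1430$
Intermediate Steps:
$Z{\left(j,z \right)} = -11 + z$ ($Z{\left(j,z \right)} = -8 + \left(z - 3\right) = -8 + \left(-3 + z\right) = -11 + z$)
$11 Z{\left(h{\left(6 \right)},-2 \right)} 10 = 11 \left(-11 - 2\right) 10 = 11 \left(-13\right) 10 = \left(-143\right) 10 = -1430$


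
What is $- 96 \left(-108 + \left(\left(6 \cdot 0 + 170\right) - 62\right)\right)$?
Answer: $0$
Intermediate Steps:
$- 96 \left(-108 + \left(\left(6 \cdot 0 + 170\right) - 62\right)\right) = - 96 \left(-108 + \left(\left(0 + 170\right) - 62\right)\right) = - 96 \left(-108 + \left(170 - 62\right)\right) = - 96 \left(-108 + 108\right) = \left(-96\right) 0 = 0$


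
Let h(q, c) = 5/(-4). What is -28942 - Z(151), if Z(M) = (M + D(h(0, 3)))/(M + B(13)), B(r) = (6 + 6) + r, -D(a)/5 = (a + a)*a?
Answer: -40751419/1408 ≈ -28943.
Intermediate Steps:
h(q, c) = -5/4 (h(q, c) = 5*(-¼) = -5/4)
D(a) = -10*a² (D(a) = -5*(a + a)*a = -5*2*a*a = -10*a²)
B(r) = 12 + r
Z(M) = (-125/8 + M)/(25 + M) (Z(M) = (M - 10*(-5/4)²)/(M + (12 + 13)) = (M - 10*25/16)/(M + 25) = (M - 125/8)/(25 + M) = (-125/8 + M)/(25 + M))
-28942 - Z(151) = -28942 - (-125/8 + 151)/(25 + 151) = -28942 - 1083/(176*8) = -28942 - 1*1083/1408 = -28942 - 1083/1408 = -40751419/1408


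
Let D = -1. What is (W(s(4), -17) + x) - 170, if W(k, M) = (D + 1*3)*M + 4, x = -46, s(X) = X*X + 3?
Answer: -246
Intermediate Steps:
s(X) = 3 + X² (s(X) = X² + 3 = 3 + X²)
W(k, M) = 4 + 2*M (W(k, M) = (-1 + 1*3)*M + 4 = (-1 + 3)*M + 4 = 2*M + 4 = 4 + 2*M)
(W(s(4), -17) + x) - 170 = ((4 + 2*(-17)) - 46) - 170 = ((4 - 34) - 46) - 170 = (-30 - 46) - 170 = -76 - 170 = -246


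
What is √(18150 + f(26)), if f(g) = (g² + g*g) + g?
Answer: 2*√4882 ≈ 139.74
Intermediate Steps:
f(g) = g + 2*g² (f(g) = (g² + g²) + g = 2*g² + g = g + 2*g²)
√(18150 + f(26)) = √(18150 + 26*(1 + 2*26)) = √(18150 + 26*(1 + 52)) = √(18150 + 26*53) = √(18150 + 1378) = √19528 = 2*√4882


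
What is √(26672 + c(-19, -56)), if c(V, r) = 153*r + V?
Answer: √18085 ≈ 134.48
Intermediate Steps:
c(V, r) = V + 153*r
√(26672 + c(-19, -56)) = √(26672 + (-19 + 153*(-56))) = √(26672 + (-19 - 8568)) = √(26672 - 8587) = √18085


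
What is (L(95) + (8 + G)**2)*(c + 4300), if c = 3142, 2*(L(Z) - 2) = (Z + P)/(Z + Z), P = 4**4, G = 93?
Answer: 14428144011/190 ≈ 7.5938e+7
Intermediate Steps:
P = 256
L(Z) = 2 + (256 + Z)/(4*Z) (L(Z) = 2 + ((Z + 256)/(Z + Z))/2 = 2 + ((256 + Z)/((2*Z)))/2 = 2 + ((256 + Z)*(1/(2*Z)))/2 = 2 + ((256 + Z)/(2*Z))/2 = 2 + (256 + Z)/(4*Z))
(L(95) + (8 + G)**2)*(c + 4300) = ((9/4 + 64/95) + (8 + 93)**2)*(3142 + 4300) = ((9/4 + 64*(1/95)) + 101**2)*7442 = ((9/4 + 64/95) + 10201)*7442 = (1111/380 + 10201)*7442 = (3877491/380)*7442 = 14428144011/190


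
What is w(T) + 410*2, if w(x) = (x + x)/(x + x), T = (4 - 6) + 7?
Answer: 821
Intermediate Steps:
T = 5 (T = -2 + 7 = 5)
w(x) = 1 (w(x) = (2*x)/((2*x)) = (2*x)*(1/(2*x)) = 1)
w(T) + 410*2 = 1 + 410*2 = 1 + 820 = 821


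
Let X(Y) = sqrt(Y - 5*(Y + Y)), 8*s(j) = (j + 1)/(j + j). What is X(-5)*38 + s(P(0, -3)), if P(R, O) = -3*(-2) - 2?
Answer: 5/64 + 114*sqrt(5) ≈ 254.99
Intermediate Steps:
P(R, O) = 4 (P(R, O) = 6 - 2 = 4)
s(j) = (1 + j)/(16*j) (s(j) = ((j + 1)/(j + j))/8 = ((1 + j)/((2*j)))/8 = ((1 + j)*(1/(2*j)))/8 = ((1 + j)/(2*j))/8 = (1 + j)/(16*j))
X(Y) = 3*sqrt(-Y) (X(Y) = sqrt(Y - 10*Y) = sqrt(-9*Y) = 3*sqrt(-Y))
X(-5)*38 + s(P(0, -3)) = (3*sqrt(-1*(-5)))*38 + (1/16)*(1 + 4)/4 = (3*sqrt(5))*38 + (1/16)*(1/4)*5 = 114*sqrt(5) + 5/64 = 5/64 + 114*sqrt(5)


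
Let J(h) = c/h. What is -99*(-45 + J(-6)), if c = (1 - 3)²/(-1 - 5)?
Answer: 4444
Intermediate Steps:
c = -⅔ (c = (-2)²/(-6) = -⅙*4 = -⅔ ≈ -0.66667)
J(h) = -2/(3*h)
-99*(-45 + J(-6)) = -99*(-45 - ⅔/(-6)) = -99*(-45 - ⅔*(-⅙)) = -99*(-45 + ⅑) = -99*(-404/9) = 4444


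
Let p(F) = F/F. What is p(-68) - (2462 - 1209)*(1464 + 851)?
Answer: -2900694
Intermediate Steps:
p(F) = 1
p(-68) - (2462 - 1209)*(1464 + 851) = 1 - (2462 - 1209)*(1464 + 851) = 1 - 1253*2315 = 1 - 1*2900695 = 1 - 2900695 = -2900694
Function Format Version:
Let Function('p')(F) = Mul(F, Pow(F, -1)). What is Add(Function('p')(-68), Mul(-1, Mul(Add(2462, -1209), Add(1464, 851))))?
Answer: -2900694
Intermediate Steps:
Function('p')(F) = 1
Add(Function('p')(-68), Mul(-1, Mul(Add(2462, -1209), Add(1464, 851)))) = Add(1, Mul(-1, Mul(Add(2462, -1209), Add(1464, 851)))) = Add(1, Mul(-1, Mul(1253, 2315))) = Add(1, Mul(-1, 2900695)) = Add(1, -2900695) = -2900694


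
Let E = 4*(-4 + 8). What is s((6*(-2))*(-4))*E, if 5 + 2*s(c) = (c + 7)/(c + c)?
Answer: -425/12 ≈ -35.417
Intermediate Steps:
E = 16 (E = 4*4 = 16)
s(c) = -5/2 + (7 + c)/(4*c) (s(c) = -5/2 + ((c + 7)/(c + c))/2 = -5/2 + ((7 + c)/((2*c)))/2 = -5/2 + ((7 + c)*(1/(2*c)))/2 = -5/2 + ((7 + c)/(2*c))/2 = -5/2 + (7 + c)/(4*c))
s((6*(-2))*(-4))*E = ((7 - 9*6*(-2)*(-4))/(4*(((6*(-2))*(-4)))))*16 = ((7 - (-108)*(-4))/(4*((-12*(-4)))))*16 = ((¼)*(7 - 9*48)/48)*16 = ((¼)*(1/48)*(7 - 432))*16 = ((¼)*(1/48)*(-425))*16 = -425/192*16 = -425/12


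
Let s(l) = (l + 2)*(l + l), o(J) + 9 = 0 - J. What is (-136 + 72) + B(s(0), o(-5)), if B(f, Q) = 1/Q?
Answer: -257/4 ≈ -64.250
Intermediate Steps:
o(J) = -9 - J (o(J) = -9 + (0 - J) = -9 - J)
s(l) = 2*l*(2 + l) (s(l) = (2 + l)*(2*l) = 2*l*(2 + l))
(-136 + 72) + B(s(0), o(-5)) = (-136 + 72) + 1/(-9 - 1*(-5)) = -64 + 1/(-9 + 5) = -64 + 1/(-4) = -64 - ¼ = -257/4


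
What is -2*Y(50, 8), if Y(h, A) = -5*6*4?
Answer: 240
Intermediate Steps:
Y(h, A) = -120 (Y(h, A) = -30*4 = -120)
-2*Y(50, 8) = -2*(-120) = 240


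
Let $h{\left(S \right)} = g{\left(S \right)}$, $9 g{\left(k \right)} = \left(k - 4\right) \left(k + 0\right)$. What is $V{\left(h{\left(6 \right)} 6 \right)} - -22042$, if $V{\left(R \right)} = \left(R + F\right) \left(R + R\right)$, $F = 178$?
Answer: $25018$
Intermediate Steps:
$g{\left(k \right)} = \frac{k \left(-4 + k\right)}{9}$ ($g{\left(k \right)} = \frac{\left(k - 4\right) \left(k + 0\right)}{9} = \frac{\left(-4 + k\right) k}{9} = \frac{k \left(-4 + k\right)}{9}$)
$h{\left(S \right)} = \frac{S \left(-4 + S\right)}{9}$
$V{\left(R \right)} = 2 R \left(178 + R\right)$ ($V{\left(R \right)} = \left(R + 178\right) \left(R + R\right) = \left(178 + R\right) 2 R = 2 R \left(178 + R\right)$)
$V{\left(h{\left(6 \right)} 6 \right)} - -22042 = 2 \cdot \frac{1}{9} \cdot 6 \left(-4 + 6\right) 6 \left(178 + \frac{1}{9} \cdot 6 \left(-4 + 6\right) 6\right) - -22042 = 2 \cdot \frac{1}{9} \cdot 6 \cdot 2 \cdot 6 \left(178 + \frac{1}{9} \cdot 6 \cdot 2 \cdot 6\right) + 22042 = 2 \cdot \frac{4}{3} \cdot 6 \left(178 + \frac{4}{3} \cdot 6\right) + 22042 = 2 \cdot 8 \left(178 + 8\right) + 22042 = 2 \cdot 8 \cdot 186 + 22042 = 2976 + 22042 = 25018$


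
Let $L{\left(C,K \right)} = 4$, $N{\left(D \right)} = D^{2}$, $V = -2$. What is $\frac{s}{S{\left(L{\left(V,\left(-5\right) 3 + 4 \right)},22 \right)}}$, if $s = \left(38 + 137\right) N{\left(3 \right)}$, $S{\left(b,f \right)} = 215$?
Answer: $\frac{315}{43} \approx 7.3256$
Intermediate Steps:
$s = 1575$ ($s = \left(38 + 137\right) 3^{2} = 175 \cdot 9 = 1575$)
$\frac{s}{S{\left(L{\left(V,\left(-5\right) 3 + 4 \right)},22 \right)}} = \frac{1575}{215} = 1575 \cdot \frac{1}{215} = \frac{315}{43}$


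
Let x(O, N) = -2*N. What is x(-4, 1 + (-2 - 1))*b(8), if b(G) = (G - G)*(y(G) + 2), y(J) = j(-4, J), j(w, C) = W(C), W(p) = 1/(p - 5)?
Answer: 0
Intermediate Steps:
W(p) = 1/(-5 + p)
j(w, C) = 1/(-5 + C)
y(J) = 1/(-5 + J)
b(G) = 0 (b(G) = (G - G)*(1/(-5 + G) + 2) = 0*(2 + 1/(-5 + G)) = 0)
x(-4, 1 + (-2 - 1))*b(8) = -2*(1 + (-2 - 1))*0 = -2*(1 - 3)*0 = -2*(-2)*0 = 4*0 = 0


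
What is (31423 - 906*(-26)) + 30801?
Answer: 85780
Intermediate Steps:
(31423 - 906*(-26)) + 30801 = (31423 + 23556) + 30801 = 54979 + 30801 = 85780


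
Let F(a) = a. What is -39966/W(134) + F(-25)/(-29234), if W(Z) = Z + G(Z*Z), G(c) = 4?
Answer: -194727099/672382 ≈ -289.61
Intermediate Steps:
W(Z) = 4 + Z (W(Z) = Z + 4 = 4 + Z)
-39966/W(134) + F(-25)/(-29234) = -39966/(4 + 134) - 25/(-29234) = -39966/138 - 25*(-1/29234) = -39966*1/138 + 25/29234 = -6661/23 + 25/29234 = -194727099/672382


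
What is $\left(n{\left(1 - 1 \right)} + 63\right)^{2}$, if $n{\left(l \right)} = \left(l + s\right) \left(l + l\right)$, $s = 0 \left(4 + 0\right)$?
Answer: $3969$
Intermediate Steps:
$s = 0$ ($s = 0 \cdot 4 = 0$)
$n{\left(l \right)} = 2 l^{2}$ ($n{\left(l \right)} = \left(l + 0\right) \left(l + l\right) = l 2 l = 2 l^{2}$)
$\left(n{\left(1 - 1 \right)} + 63\right)^{2} = \left(2 \left(1 - 1\right)^{2} + 63\right)^{2} = \left(2 \cdot 0^{2} + 63\right)^{2} = \left(2 \cdot 0 + 63\right)^{2} = \left(0 + 63\right)^{2} = 63^{2} = 3969$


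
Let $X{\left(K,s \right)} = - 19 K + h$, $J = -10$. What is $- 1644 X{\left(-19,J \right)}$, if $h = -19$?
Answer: $-562248$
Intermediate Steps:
$X{\left(K,s \right)} = -19 - 19 K$ ($X{\left(K,s \right)} = - 19 K - 19 = -19 - 19 K$)
$- 1644 X{\left(-19,J \right)} = - 1644 \left(-19 - -361\right) = - 1644 \left(-19 + 361\right) = \left(-1644\right) 342 = -562248$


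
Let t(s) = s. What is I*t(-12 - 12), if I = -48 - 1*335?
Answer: 9192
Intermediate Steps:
I = -383 (I = -48 - 335 = -383)
I*t(-12 - 12) = -383*(-12 - 12) = -383*(-24) = 9192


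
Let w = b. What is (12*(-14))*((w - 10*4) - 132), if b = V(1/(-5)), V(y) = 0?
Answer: 28896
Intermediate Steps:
b = 0
w = 0
(12*(-14))*((w - 10*4) - 132) = (12*(-14))*((0 - 10*4) - 132) = -168*((0 - 40) - 132) = -168*(-40 - 132) = -168*(-172) = 28896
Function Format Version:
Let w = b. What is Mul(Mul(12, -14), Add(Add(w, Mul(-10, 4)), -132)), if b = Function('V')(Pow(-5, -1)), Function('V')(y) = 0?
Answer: 28896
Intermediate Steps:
b = 0
w = 0
Mul(Mul(12, -14), Add(Add(w, Mul(-10, 4)), -132)) = Mul(Mul(12, -14), Add(Add(0, Mul(-10, 4)), -132)) = Mul(-168, Add(Add(0, -40), -132)) = Mul(-168, Add(-40, -132)) = Mul(-168, -172) = 28896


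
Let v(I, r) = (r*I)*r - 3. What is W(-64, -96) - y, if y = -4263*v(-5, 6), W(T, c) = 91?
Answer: -780038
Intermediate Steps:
v(I, r) = -3 + I*r**2 (v(I, r) = (I*r)*r - 3 = I*r**2 - 3 = -3 + I*r**2)
y = 780129 (y = -4263*(-3 - 5*6**2) = -4263*(-3 - 5*36) = -4263*(-3 - 180) = -4263*(-183) = 780129)
W(-64, -96) - y = 91 - 1*780129 = 91 - 780129 = -780038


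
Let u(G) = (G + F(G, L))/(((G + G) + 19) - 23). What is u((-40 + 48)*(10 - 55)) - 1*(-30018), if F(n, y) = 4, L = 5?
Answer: 5433347/181 ≈ 30019.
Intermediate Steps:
u(G) = (4 + G)/(-4 + 2*G) (u(G) = (G + 4)/(((G + G) + 19) - 23) = (4 + G)/((2*G + 19) - 23) = (4 + G)/((19 + 2*G) - 23) = (4 + G)/(-4 + 2*G))
u((-40 + 48)*(10 - 55)) - 1*(-30018) = (4 + (-40 + 48)*(10 - 55))/(2*(-2 + (-40 + 48)*(10 - 55))) - 1*(-30018) = (4 + 8*(-45))/(2*(-2 + 8*(-45))) + 30018 = (4 - 360)/(2*(-2 - 360)) + 30018 = (½)*(-356)/(-362) + 30018 = (½)*(-1/362)*(-356) + 30018 = 89/181 + 30018 = 5433347/181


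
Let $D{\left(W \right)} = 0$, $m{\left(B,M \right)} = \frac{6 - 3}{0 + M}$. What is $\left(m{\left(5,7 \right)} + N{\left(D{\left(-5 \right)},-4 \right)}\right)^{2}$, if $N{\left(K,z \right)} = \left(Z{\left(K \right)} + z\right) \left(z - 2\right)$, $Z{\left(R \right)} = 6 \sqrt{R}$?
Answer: $\frac{29241}{49} \approx 596.75$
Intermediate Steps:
$m{\left(B,M \right)} = \frac{3}{M}$
$N{\left(K,z \right)} = \left(-2 + z\right) \left(z + 6 \sqrt{K}\right)$ ($N{\left(K,z \right)} = \left(6 \sqrt{K} + z\right) \left(z - 2\right) = \left(z + 6 \sqrt{K}\right) \left(-2 + z\right) = \left(-2 + z\right) \left(z + 6 \sqrt{K}\right)$)
$\left(m{\left(5,7 \right)} + N{\left(D{\left(-5 \right)},-4 \right)}\right)^{2} = \left(\frac{3}{7} + \left(\left(-4\right)^{2} - 12 \sqrt{0} - -8 + 6 \left(-4\right) \sqrt{0}\right)\right)^{2} = \left(3 \cdot \frac{1}{7} + \left(16 - 0 + 8 + 6 \left(-4\right) 0\right)\right)^{2} = \left(\frac{3}{7} + \left(16 + 0 + 8 + 0\right)\right)^{2} = \left(\frac{3}{7} + 24\right)^{2} = \left(\frac{171}{7}\right)^{2} = \frac{29241}{49}$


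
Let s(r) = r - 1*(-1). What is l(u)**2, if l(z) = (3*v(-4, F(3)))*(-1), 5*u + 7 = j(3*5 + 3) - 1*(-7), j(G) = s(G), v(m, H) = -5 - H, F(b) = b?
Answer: 576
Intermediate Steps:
s(r) = 1 + r (s(r) = r + 1 = 1 + r)
j(G) = 1 + G
u = 19/5 (u = -7/5 + ((1 + (3*5 + 3)) - 1*(-7))/5 = -7/5 + ((1 + (15 + 3)) + 7)/5 = -7/5 + ((1 + 18) + 7)/5 = -7/5 + (19 + 7)/5 = -7/5 + (1/5)*26 = -7/5 + 26/5 = 19/5 ≈ 3.8000)
l(z) = 24 (l(z) = (3*(-5 - 1*3))*(-1) = (3*(-5 - 3))*(-1) = (3*(-8))*(-1) = -24*(-1) = 24)
l(u)**2 = 24**2 = 576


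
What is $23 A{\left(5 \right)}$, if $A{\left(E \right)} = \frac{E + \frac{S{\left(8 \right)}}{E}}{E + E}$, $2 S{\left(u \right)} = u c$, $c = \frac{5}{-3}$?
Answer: $\frac{253}{30} \approx 8.4333$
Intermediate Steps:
$c = - \frac{5}{3}$ ($c = 5 \left(- \frac{1}{3}\right) = - \frac{5}{3} \approx -1.6667$)
$S{\left(u \right)} = - \frac{5 u}{6}$ ($S{\left(u \right)} = \frac{u \left(- \frac{5}{3}\right)}{2} = \frac{\left(- \frac{5}{3}\right) u}{2} = - \frac{5 u}{6}$)
$A{\left(E \right)} = \frac{E - \frac{20}{3 E}}{2 E}$ ($A{\left(E \right)} = \frac{E + \frac{\left(- \frac{5}{6}\right) 8}{E}}{E + E} = \frac{E - \frac{20}{3 E}}{2 E}$)
$23 A{\left(5 \right)} = 23 \left(\frac{1}{2} - \frac{10}{3 \cdot 25}\right) = 23 \left(\frac{1}{2} - \frac{2}{15}\right) = 23 \cdot \frac{11}{30} = \frac{253}{30}$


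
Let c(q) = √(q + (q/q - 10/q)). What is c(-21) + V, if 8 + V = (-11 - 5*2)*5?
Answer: -113 + I*√8610/21 ≈ -113.0 + 4.4186*I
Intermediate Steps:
c(q) = √(1 + q - 10/q) (c(q) = √(q + (1 - 10/q)) = √(1 + q - 10/q))
V = -113 (V = -8 + (-11 - 5*2)*5 = -8 + (-11 - 1*10)*5 = -8 + (-11 - 10)*5 = -8 - 21*5 = -8 - 105 = -113)
c(-21) + V = √(1 - 21 - 10/(-21)) - 113 = √(1 - 21 - 10*(-1/21)) - 113 = √(1 - 21 + 10/21) - 113 = √(-410/21) - 113 = I*√8610/21 - 113 = -113 + I*√8610/21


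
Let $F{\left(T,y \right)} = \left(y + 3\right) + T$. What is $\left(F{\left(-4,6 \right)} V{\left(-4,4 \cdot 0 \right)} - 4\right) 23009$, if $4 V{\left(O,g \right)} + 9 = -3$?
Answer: $-437171$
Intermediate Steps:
$V{\left(O,g \right)} = -3$ ($V{\left(O,g \right)} = - \frac{9}{4} + \frac{1}{4} \left(-3\right) = - \frac{9}{4} - \frac{3}{4} = -3$)
$F{\left(T,y \right)} = 3 + T + y$ ($F{\left(T,y \right)} = \left(3 + y\right) + T = 3 + T + y$)
$\left(F{\left(-4,6 \right)} V{\left(-4,4 \cdot 0 \right)} - 4\right) 23009 = \left(\left(3 - 4 + 6\right) \left(-3\right) - 4\right) 23009 = \left(5 \left(-3\right) - 4\right) 23009 = \left(-15 - 4\right) 23009 = \left(-19\right) 23009 = -437171$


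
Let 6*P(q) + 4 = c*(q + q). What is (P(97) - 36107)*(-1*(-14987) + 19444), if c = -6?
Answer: -1249902685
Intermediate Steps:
P(q) = -⅔ - 2*q (P(q) = -⅔ + (-6*(q + q))/6 = -⅔ + (-12*q)/6 = -⅔ - 2*q)
(P(97) - 36107)*(-1*(-14987) + 19444) = ((-⅔ - 2*97) - 36107)*(-1*(-14987) + 19444) = ((-⅔ - 194) - 36107)*(14987 + 19444) = (-584/3 - 36107)*34431 = -108905/3*34431 = -1249902685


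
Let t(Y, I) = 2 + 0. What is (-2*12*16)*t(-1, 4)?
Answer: -768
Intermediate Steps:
t(Y, I) = 2
(-2*12*16)*t(-1, 4) = (-2*12*16)*2 = -24*16*2 = -384*2 = -768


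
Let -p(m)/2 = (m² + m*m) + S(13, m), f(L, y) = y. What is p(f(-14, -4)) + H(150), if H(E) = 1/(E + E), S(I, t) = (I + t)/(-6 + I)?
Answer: -139793/2100 ≈ -66.568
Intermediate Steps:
S(I, t) = (I + t)/(-6 + I)
H(E) = 1/(2*E)
p(m) = -26/7 - 4*m² - 2*m/7 (p(m) = -2*((m² + m*m) + (13 + m)/(-6 + 13)) = -2*((m² + m²) + (13 + m)/7) = -2*(2*m² + (13 + m)/7) = -2*(2*m² + (13/7 + m/7)) = -2*(13/7 + 2*m² + m/7) = -26/7 - 4*m² - 2*m/7)
p(f(-14, -4)) + H(150) = (-26/7 - 4*(-4)² - 2/7*(-4)) + (½)/150 = (-26/7 - 4*16 + 8/7) + (½)*(1/150) = (-26/7 - 64 + 8/7) + 1/300 = -466/7 + 1/300 = -139793/2100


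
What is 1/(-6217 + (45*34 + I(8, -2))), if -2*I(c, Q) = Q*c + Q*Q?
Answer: -1/4681 ≈ -0.00021363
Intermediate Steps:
I(c, Q) = -Q**2/2 - Q*c/2 (I(c, Q) = -(Q*c + Q*Q)/2 = -(Q*c + Q**2)/2 = -(Q**2 + Q*c)/2 = -Q**2/2 - Q*c/2)
1/(-6217 + (45*34 + I(8, -2))) = 1/(-6217 + (45*34 - 1/2*(-2)*(-2 + 8))) = 1/(-6217 + (1530 - 1/2*(-2)*6)) = 1/(-6217 + (1530 + 6)) = 1/(-6217 + 1536) = 1/(-4681) = -1/4681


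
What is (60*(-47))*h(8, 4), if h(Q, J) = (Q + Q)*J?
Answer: -180480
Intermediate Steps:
h(Q, J) = 2*J*Q (h(Q, J) = (2*Q)*J = 2*J*Q)
(60*(-47))*h(8, 4) = (60*(-47))*(2*4*8) = -2820*64 = -180480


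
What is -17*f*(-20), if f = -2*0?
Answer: 0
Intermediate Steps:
f = 0
-17*f*(-20) = -17*0*(-20) = 0*(-20) = 0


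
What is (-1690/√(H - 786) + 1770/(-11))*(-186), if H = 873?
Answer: 329220/11 + 104780*√87/29 ≈ 63630.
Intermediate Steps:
(-1690/√(H - 786) + 1770/(-11))*(-186) = (-1690/√(873 - 786) + 1770/(-11))*(-186) = (-1690*√87/87 + 1770*(-1/11))*(-186) = (-1690*√87/87 - 1770/11)*(-186) = (-1770/11 - 1690*√87/87)*(-186) = 329220/11 + 104780*√87/29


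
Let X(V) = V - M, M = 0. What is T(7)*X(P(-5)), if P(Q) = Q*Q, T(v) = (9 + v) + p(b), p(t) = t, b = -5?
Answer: 275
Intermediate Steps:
T(v) = 4 + v (T(v) = (9 + v) - 5 = 4 + v)
P(Q) = Q²
X(V) = V (X(V) = V - 1*0 = V + 0 = V)
T(7)*X(P(-5)) = (4 + 7)*(-5)² = 11*25 = 275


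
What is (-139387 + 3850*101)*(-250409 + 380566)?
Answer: 32469355691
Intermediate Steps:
(-139387 + 3850*101)*(-250409 + 380566) = (-139387 + 388850)*130157 = 249463*130157 = 32469355691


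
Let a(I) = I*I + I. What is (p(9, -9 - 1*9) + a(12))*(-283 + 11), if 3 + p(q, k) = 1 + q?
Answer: -44336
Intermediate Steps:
a(I) = I + I**2 (a(I) = I**2 + I = I + I**2)
p(q, k) = -2 + q (p(q, k) = -3 + (1 + q) = -2 + q)
(p(9, -9 - 1*9) + a(12))*(-283 + 11) = ((-2 + 9) + 12*(1 + 12))*(-283 + 11) = (7 + 12*13)*(-272) = (7 + 156)*(-272) = 163*(-272) = -44336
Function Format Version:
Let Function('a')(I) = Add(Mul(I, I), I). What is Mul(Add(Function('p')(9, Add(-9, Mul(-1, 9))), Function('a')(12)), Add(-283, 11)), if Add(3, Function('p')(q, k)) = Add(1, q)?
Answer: -44336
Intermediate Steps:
Function('a')(I) = Add(I, Pow(I, 2)) (Function('a')(I) = Add(Pow(I, 2), I) = Add(I, Pow(I, 2)))
Function('p')(q, k) = Add(-2, q) (Function('p')(q, k) = Add(-3, Add(1, q)) = Add(-2, q))
Mul(Add(Function('p')(9, Add(-9, Mul(-1, 9))), Function('a')(12)), Add(-283, 11)) = Mul(Add(Add(-2, 9), Mul(12, Add(1, 12))), Add(-283, 11)) = Mul(Add(7, Mul(12, 13)), -272) = Mul(Add(7, 156), -272) = Mul(163, -272) = -44336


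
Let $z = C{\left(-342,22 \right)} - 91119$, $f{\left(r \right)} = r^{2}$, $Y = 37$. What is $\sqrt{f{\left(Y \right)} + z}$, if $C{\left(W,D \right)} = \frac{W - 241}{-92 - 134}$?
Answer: $\frac{i \sqrt{4583939242}}{226} \approx 299.58 i$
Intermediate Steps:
$C{\left(W,D \right)} = \frac{241}{226} - \frac{W}{226}$ ($C{\left(W,D \right)} = \frac{-241 + W}{-226} = \left(-241 + W\right) \left(- \frac{1}{226}\right) = \frac{241}{226} - \frac{W}{226}$)
$z = - \frac{20592311}{226}$ ($z = \left(\frac{241}{226} - - \frac{171}{113}\right) - 91119 = \left(\frac{241}{226} + \frac{171}{113}\right) - 91119 = \frac{583}{226} - 91119 = - \frac{20592311}{226} \approx -91116.0$)
$\sqrt{f{\left(Y \right)} + z} = \sqrt{37^{2} - \frac{20592311}{226}} = \sqrt{1369 - \frac{20592311}{226}} = \sqrt{- \frac{20282917}{226}} = \frac{i \sqrt{4583939242}}{226}$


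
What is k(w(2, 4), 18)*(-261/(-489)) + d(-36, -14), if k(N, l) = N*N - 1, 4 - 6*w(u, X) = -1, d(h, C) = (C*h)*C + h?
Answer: -13872271/1956 ≈ -7092.2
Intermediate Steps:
d(h, C) = h + h*C² (d(h, C) = h*C² + h = h + h*C²)
w(u, X) = ⅚ (w(u, X) = ⅔ - ⅙*(-1) = ⅔ + ⅙ = ⅚)
k(N, l) = -1 + N² (k(N, l) = N² - 1 = -1 + N²)
k(w(2, 4), 18)*(-261/(-489)) + d(-36, -14) = (-1 + (⅚)²)*(-261/(-489)) - 36*(1 + (-14)²) = (-1 + 25/36)*(-261*(-1/489)) - 36*(1 + 196) = -11/36*87/163 - 36*197 = -319/1956 - 7092 = -13872271/1956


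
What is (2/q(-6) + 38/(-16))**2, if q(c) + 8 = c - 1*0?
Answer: 19881/3136 ≈ 6.3396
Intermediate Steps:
q(c) = -8 + c (q(c) = -8 + (c - 1*0) = -8 + (c + 0) = -8 + c)
(2/q(-6) + 38/(-16))**2 = (2/(-8 - 6) + 38/(-16))**2 = (2/(-14) + 38*(-1/16))**2 = (2*(-1/14) - 19/8)**2 = (-1/7 - 19/8)**2 = (-141/56)**2 = 19881/3136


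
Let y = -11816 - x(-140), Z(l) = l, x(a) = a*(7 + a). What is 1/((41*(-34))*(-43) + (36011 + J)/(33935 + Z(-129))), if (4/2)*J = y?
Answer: 33806/2026420045 ≈ 1.6683e-5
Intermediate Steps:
y = -30436 (y = -11816 - (-140)*(7 - 140) = -11816 - (-140)*(-133) = -11816 - 1*18620 = -11816 - 18620 = -30436)
J = -15218 (J = (½)*(-30436) = -15218)
1/((41*(-34))*(-43) + (36011 + J)/(33935 + Z(-129))) = 1/((41*(-34))*(-43) + (36011 - 15218)/(33935 - 129)) = 1/(-1394*(-43) + 20793/33806) = 1/(59942 + 20793*(1/33806)) = 1/(59942 + 20793/33806) = 1/(2026420045/33806) = 33806/2026420045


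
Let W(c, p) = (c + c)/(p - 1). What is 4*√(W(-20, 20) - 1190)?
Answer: 20*I*√17214/19 ≈ 138.11*I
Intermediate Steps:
W(c, p) = 2*c/(-1 + p) (W(c, p) = (2*c)/(-1 + p) = 2*c/(-1 + p))
4*√(W(-20, 20) - 1190) = 4*√(2*(-20)/(-1 + 20) - 1190) = 4*√(2*(-20)/19 - 1190) = 4*√(2*(-20)*(1/19) - 1190) = 4*√(-40/19 - 1190) = 4*√(-22650/19) = 4*(5*I*√17214/19) = 20*I*√17214/19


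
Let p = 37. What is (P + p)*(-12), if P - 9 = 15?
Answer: -732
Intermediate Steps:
P = 24 (P = 9 + 15 = 24)
(P + p)*(-12) = (24 + 37)*(-12) = 61*(-12) = -732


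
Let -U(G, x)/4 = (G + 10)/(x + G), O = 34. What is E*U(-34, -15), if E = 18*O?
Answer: -58752/49 ≈ -1199.0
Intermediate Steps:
E = 612 (E = 18*34 = 612)
U(G, x) = -4*(10 + G)/(G + x) (U(G, x) = -4*(G + 10)/(x + G) = -4*(10 + G)/(G + x))
E*U(-34, -15) = 612*(4*(-10 - 1*(-34))/(-34 - 15)) = 612*(4*(-10 + 34)/(-49)) = 612*(4*(-1/49)*24) = 612*(-96/49) = -58752/49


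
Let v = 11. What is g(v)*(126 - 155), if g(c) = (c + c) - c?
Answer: -319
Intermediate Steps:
g(c) = c (g(c) = 2*c - c = c)
g(v)*(126 - 155) = 11*(126 - 155) = 11*(-29) = -319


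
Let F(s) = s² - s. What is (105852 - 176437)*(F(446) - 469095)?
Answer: 19102065625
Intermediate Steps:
(105852 - 176437)*(F(446) - 469095) = (105852 - 176437)*(446*(-1 + 446) - 469095) = -70585*(446*445 - 469095) = -70585*(198470 - 469095) = -70585*(-270625) = 19102065625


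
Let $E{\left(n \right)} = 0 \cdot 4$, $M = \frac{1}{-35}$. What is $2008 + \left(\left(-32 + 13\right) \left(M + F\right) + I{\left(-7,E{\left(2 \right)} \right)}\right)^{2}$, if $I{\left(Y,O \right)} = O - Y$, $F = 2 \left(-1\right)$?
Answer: $\frac{5000636}{1225} \approx 4082.2$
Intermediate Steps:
$M = - \frac{1}{35} \approx -0.028571$
$F = -2$
$E{\left(n \right)} = 0$
$2008 + \left(\left(-32 + 13\right) \left(M + F\right) + I{\left(-7,E{\left(2 \right)} \right)}\right)^{2} = 2008 + \left(\left(-32 + 13\right) \left(- \frac{1}{35} - 2\right) + \left(0 - -7\right)\right)^{2} = 2008 + \left(\left(-19\right) \left(- \frac{71}{35}\right) + \left(0 + 7\right)\right)^{2} = 2008 + \left(\frac{1349}{35} + 7\right)^{2} = 2008 + \left(\frac{1594}{35}\right)^{2} = 2008 + \frac{2540836}{1225} = \frac{5000636}{1225}$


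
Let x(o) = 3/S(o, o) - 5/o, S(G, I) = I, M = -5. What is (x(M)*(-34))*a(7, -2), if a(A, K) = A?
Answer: -476/5 ≈ -95.200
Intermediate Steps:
x(o) = -2/o (x(o) = 3/o - 5/o = -2/o)
(x(M)*(-34))*a(7, -2) = (-2/(-5)*(-34))*7 = (-2*(-⅕)*(-34))*7 = ((⅖)*(-34))*7 = -68/5*7 = -476/5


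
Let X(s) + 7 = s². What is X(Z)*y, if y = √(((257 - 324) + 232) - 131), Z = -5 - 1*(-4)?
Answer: -6*√34 ≈ -34.986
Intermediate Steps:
Z = -1 (Z = -5 + 4 = -1)
y = √34 (y = √((-67 + 232) - 131) = √(165 - 131) = √34 ≈ 5.8309)
X(s) = -7 + s²
X(Z)*y = (-7 + (-1)²)*√34 = (-7 + 1)*√34 = -6*√34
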